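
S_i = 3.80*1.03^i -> [3.8, 3.91, 4.03, 4.15, 4.28]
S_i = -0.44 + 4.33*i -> [-0.44, 3.89, 8.22, 12.55, 16.88]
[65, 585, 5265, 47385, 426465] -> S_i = 65*9^i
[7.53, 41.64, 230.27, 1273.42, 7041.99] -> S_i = 7.53*5.53^i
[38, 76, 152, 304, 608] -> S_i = 38*2^i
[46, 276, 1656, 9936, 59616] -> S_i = 46*6^i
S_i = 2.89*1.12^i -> [2.89, 3.24, 3.63, 4.06, 4.55]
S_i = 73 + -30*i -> [73, 43, 13, -17, -47]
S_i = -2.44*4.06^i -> [-2.44, -9.91, -40.22, -163.29, -662.97]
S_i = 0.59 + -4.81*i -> [0.59, -4.22, -9.03, -13.84, -18.65]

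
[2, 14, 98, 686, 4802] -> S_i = 2*7^i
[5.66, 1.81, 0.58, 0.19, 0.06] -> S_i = 5.66*0.32^i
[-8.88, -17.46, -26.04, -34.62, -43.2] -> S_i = -8.88 + -8.58*i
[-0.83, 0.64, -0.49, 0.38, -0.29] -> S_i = -0.83*(-0.77)^i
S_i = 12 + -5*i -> [12, 7, 2, -3, -8]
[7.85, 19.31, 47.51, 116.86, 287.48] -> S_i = 7.85*2.46^i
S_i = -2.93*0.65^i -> [-2.93, -1.9, -1.24, -0.8, -0.52]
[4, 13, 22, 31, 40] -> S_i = 4 + 9*i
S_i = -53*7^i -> [-53, -371, -2597, -18179, -127253]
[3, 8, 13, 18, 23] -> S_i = 3 + 5*i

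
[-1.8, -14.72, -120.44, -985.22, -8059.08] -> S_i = -1.80*8.18^i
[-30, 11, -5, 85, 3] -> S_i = Random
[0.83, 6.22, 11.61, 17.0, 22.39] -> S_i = 0.83 + 5.39*i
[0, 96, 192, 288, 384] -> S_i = 0 + 96*i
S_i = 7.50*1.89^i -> [7.5, 14.18, 26.79, 50.63, 95.7]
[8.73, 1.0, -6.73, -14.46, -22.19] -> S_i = 8.73 + -7.73*i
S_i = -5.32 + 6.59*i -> [-5.32, 1.27, 7.86, 14.45, 21.04]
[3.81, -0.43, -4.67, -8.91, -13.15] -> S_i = 3.81 + -4.24*i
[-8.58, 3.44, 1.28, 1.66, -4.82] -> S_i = Random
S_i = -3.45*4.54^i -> [-3.45, -15.66, -71.11, -322.84, -1465.69]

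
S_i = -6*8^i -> [-6, -48, -384, -3072, -24576]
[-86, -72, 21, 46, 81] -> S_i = Random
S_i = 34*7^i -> [34, 238, 1666, 11662, 81634]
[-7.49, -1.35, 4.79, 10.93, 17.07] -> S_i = -7.49 + 6.14*i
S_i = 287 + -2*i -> [287, 285, 283, 281, 279]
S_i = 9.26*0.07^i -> [9.26, 0.65, 0.05, 0.0, 0.0]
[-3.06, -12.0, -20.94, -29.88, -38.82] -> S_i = -3.06 + -8.94*i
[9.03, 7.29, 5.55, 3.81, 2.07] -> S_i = 9.03 + -1.74*i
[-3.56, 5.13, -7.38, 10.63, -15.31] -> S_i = -3.56*(-1.44)^i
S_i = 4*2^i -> [4, 8, 16, 32, 64]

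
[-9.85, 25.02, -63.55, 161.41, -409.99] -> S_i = -9.85*(-2.54)^i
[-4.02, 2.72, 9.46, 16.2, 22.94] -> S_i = -4.02 + 6.74*i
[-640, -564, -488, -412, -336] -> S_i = -640 + 76*i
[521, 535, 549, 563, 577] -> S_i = 521 + 14*i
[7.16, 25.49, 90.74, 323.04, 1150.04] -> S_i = 7.16*3.56^i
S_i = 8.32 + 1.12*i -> [8.32, 9.44, 10.56, 11.68, 12.8]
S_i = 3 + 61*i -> [3, 64, 125, 186, 247]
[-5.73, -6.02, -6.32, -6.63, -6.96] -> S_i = -5.73*1.05^i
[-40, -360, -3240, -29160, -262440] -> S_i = -40*9^i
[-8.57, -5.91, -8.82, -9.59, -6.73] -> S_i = Random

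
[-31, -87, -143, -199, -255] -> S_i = -31 + -56*i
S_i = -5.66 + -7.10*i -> [-5.66, -12.76, -19.86, -26.96, -34.06]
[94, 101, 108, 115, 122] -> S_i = 94 + 7*i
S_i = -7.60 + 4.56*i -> [-7.6, -3.04, 1.52, 6.08, 10.64]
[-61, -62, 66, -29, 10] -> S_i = Random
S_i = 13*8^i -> [13, 104, 832, 6656, 53248]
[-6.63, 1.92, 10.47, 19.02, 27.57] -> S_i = -6.63 + 8.55*i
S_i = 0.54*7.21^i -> [0.54, 3.89, 28.07, 202.39, 1459.27]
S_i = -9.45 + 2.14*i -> [-9.45, -7.31, -5.17, -3.03, -0.89]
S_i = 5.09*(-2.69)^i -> [5.09, -13.69, 36.83, -99.08, 266.52]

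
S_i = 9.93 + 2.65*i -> [9.93, 12.58, 15.23, 17.88, 20.53]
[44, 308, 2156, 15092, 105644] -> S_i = 44*7^i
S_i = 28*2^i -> [28, 56, 112, 224, 448]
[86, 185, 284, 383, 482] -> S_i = 86 + 99*i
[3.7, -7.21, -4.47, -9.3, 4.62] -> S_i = Random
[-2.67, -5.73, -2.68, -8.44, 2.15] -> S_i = Random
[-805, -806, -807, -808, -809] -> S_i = -805 + -1*i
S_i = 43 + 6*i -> [43, 49, 55, 61, 67]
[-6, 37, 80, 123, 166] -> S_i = -6 + 43*i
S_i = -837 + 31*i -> [-837, -806, -775, -744, -713]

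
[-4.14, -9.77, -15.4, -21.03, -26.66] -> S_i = -4.14 + -5.63*i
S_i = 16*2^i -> [16, 32, 64, 128, 256]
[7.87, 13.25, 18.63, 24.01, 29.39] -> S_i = 7.87 + 5.38*i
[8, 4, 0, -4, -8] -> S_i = 8 + -4*i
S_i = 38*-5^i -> [38, -190, 950, -4750, 23750]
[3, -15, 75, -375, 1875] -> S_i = 3*-5^i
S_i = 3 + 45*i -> [3, 48, 93, 138, 183]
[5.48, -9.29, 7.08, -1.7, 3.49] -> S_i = Random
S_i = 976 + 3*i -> [976, 979, 982, 985, 988]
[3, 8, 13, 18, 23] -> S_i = 3 + 5*i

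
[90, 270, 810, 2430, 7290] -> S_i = 90*3^i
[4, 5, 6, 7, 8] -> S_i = 4 + 1*i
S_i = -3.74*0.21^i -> [-3.74, -0.79, -0.16, -0.03, -0.01]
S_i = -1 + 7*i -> [-1, 6, 13, 20, 27]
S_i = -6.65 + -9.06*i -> [-6.65, -15.71, -24.77, -33.83, -42.89]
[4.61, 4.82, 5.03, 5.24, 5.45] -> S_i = 4.61 + 0.21*i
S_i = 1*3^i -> [1, 3, 9, 27, 81]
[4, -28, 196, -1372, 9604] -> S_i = 4*-7^i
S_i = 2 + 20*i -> [2, 22, 42, 62, 82]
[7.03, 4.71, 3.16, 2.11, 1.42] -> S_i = 7.03*0.67^i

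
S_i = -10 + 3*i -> [-10, -7, -4, -1, 2]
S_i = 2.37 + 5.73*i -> [2.37, 8.1, 13.83, 19.56, 25.29]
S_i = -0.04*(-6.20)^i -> [-0.04, 0.25, -1.54, 9.53, -59.11]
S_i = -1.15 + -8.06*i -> [-1.15, -9.21, -17.27, -25.33, -33.39]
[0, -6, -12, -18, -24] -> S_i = 0 + -6*i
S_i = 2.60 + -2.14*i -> [2.6, 0.46, -1.68, -3.82, -5.96]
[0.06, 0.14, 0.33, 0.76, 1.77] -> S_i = 0.06*2.33^i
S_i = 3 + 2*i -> [3, 5, 7, 9, 11]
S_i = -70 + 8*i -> [-70, -62, -54, -46, -38]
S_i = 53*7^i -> [53, 371, 2597, 18179, 127253]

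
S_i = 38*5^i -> [38, 190, 950, 4750, 23750]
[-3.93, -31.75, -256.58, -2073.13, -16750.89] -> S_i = -3.93*8.08^i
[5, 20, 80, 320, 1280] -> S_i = 5*4^i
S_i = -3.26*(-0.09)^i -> [-3.26, 0.29, -0.03, 0.0, -0.0]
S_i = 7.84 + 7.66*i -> [7.84, 15.5, 23.16, 30.82, 38.48]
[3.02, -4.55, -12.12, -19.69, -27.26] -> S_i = 3.02 + -7.57*i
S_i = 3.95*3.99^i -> [3.95, 15.76, 62.88, 250.91, 1001.13]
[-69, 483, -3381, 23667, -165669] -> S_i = -69*-7^i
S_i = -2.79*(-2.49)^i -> [-2.79, 6.95, -17.3, 43.07, -107.25]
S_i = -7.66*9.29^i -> [-7.66, -71.16, -661.09, -6141.52, -57054.73]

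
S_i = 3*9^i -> [3, 27, 243, 2187, 19683]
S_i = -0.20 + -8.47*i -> [-0.2, -8.67, -17.14, -25.61, -34.08]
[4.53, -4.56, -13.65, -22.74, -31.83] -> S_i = 4.53 + -9.09*i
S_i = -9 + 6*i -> [-9, -3, 3, 9, 15]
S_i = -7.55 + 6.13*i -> [-7.55, -1.42, 4.71, 10.84, 16.97]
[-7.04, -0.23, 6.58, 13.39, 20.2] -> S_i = -7.04 + 6.81*i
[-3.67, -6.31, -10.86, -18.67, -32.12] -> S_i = -3.67*1.72^i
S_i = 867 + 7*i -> [867, 874, 881, 888, 895]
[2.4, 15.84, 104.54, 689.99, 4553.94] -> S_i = 2.40*6.60^i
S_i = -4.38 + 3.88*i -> [-4.38, -0.5, 3.38, 7.26, 11.14]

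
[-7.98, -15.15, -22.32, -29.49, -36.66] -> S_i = -7.98 + -7.17*i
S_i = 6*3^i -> [6, 18, 54, 162, 486]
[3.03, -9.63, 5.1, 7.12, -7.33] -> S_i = Random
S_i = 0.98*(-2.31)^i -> [0.98, -2.26, 5.23, -12.08, 27.9]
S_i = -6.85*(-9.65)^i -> [-6.85, 66.1, -637.89, 6155.63, -59401.83]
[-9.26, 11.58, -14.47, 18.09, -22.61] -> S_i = -9.26*(-1.25)^i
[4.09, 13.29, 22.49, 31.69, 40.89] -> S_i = 4.09 + 9.20*i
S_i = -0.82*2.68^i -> [-0.82, -2.2, -5.89, -15.78, -42.3]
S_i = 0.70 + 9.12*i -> [0.7, 9.82, 18.94, 28.06, 37.18]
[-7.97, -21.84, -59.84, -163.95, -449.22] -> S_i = -7.97*2.74^i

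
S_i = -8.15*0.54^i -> [-8.15, -4.4, -2.38, -1.28, -0.69]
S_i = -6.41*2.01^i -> [-6.41, -12.88, -25.9, -52.05, -104.63]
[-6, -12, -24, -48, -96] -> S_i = -6*2^i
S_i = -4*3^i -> [-4, -12, -36, -108, -324]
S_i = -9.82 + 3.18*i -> [-9.82, -6.64, -3.46, -0.28, 2.9]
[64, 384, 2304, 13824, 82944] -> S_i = 64*6^i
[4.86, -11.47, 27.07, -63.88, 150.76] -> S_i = 4.86*(-2.36)^i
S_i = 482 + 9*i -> [482, 491, 500, 509, 518]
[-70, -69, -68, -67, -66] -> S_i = -70 + 1*i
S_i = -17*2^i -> [-17, -34, -68, -136, -272]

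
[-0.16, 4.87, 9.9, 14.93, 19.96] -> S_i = -0.16 + 5.03*i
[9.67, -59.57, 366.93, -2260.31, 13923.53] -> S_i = 9.67*(-6.16)^i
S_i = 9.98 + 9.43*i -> [9.98, 19.41, 28.84, 38.27, 47.7]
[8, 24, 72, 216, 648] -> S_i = 8*3^i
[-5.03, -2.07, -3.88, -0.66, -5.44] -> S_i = Random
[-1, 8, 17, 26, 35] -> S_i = -1 + 9*i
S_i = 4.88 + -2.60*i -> [4.88, 2.28, -0.32, -2.92, -5.52]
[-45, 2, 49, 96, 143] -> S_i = -45 + 47*i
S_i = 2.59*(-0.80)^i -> [2.59, -2.07, 1.66, -1.33, 1.06]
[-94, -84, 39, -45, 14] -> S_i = Random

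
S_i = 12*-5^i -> [12, -60, 300, -1500, 7500]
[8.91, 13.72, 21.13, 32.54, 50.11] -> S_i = 8.91*1.54^i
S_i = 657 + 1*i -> [657, 658, 659, 660, 661]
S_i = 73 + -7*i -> [73, 66, 59, 52, 45]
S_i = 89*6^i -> [89, 534, 3204, 19224, 115344]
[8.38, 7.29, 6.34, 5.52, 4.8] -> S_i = 8.38*0.87^i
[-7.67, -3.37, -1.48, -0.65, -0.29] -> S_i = -7.67*0.44^i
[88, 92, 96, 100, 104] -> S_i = 88 + 4*i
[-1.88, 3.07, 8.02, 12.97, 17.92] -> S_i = -1.88 + 4.95*i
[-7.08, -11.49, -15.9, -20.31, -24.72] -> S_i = -7.08 + -4.41*i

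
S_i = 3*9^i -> [3, 27, 243, 2187, 19683]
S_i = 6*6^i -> [6, 36, 216, 1296, 7776]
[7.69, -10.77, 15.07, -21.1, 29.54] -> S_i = 7.69*(-1.40)^i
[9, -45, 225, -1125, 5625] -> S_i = 9*-5^i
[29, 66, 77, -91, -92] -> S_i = Random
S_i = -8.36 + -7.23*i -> [-8.36, -15.59, -22.82, -30.05, -37.28]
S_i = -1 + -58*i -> [-1, -59, -117, -175, -233]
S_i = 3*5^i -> [3, 15, 75, 375, 1875]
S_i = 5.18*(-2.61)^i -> [5.18, -13.52, 35.29, -92.1, 240.38]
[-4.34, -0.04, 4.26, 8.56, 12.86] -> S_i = -4.34 + 4.30*i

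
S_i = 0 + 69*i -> [0, 69, 138, 207, 276]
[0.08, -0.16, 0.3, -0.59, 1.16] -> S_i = 0.08*(-1.95)^i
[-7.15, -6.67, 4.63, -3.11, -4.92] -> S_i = Random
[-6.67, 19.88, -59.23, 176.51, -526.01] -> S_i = -6.67*(-2.98)^i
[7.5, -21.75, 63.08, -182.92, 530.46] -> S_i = 7.50*(-2.90)^i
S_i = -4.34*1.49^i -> [-4.34, -6.47, -9.64, -14.36, -21.39]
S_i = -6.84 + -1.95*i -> [-6.84, -8.79, -10.74, -12.69, -14.64]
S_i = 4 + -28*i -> [4, -24, -52, -80, -108]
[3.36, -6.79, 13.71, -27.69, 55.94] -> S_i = 3.36*(-2.02)^i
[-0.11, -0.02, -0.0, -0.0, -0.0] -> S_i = -0.11*0.20^i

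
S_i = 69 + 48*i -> [69, 117, 165, 213, 261]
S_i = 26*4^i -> [26, 104, 416, 1664, 6656]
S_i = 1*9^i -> [1, 9, 81, 729, 6561]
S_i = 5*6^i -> [5, 30, 180, 1080, 6480]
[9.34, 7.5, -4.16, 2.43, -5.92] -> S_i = Random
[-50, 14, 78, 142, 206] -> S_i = -50 + 64*i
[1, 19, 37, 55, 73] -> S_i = 1 + 18*i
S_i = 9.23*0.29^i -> [9.23, 2.68, 0.78, 0.23, 0.07]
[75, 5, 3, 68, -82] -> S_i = Random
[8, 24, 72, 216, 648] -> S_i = 8*3^i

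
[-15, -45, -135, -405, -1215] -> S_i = -15*3^i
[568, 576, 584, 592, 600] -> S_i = 568 + 8*i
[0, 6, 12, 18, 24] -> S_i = 0 + 6*i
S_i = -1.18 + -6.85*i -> [-1.18, -8.03, -14.88, -21.73, -28.58]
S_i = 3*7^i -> [3, 21, 147, 1029, 7203]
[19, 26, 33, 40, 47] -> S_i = 19 + 7*i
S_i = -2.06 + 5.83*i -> [-2.06, 3.77, 9.6, 15.43, 21.26]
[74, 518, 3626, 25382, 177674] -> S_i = 74*7^i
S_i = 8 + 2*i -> [8, 10, 12, 14, 16]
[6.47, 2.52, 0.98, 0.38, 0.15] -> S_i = 6.47*0.39^i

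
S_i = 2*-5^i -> [2, -10, 50, -250, 1250]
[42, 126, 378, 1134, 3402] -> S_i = 42*3^i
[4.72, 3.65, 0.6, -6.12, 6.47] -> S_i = Random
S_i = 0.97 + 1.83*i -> [0.97, 2.8, 4.63, 6.46, 8.29]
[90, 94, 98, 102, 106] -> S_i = 90 + 4*i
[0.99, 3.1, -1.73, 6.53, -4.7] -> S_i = Random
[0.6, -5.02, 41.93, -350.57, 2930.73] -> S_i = 0.60*(-8.36)^i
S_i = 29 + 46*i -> [29, 75, 121, 167, 213]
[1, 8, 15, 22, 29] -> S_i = 1 + 7*i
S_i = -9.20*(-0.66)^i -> [-9.2, 6.07, -4.01, 2.64, -1.75]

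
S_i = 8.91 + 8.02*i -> [8.91, 16.93, 24.95, 32.97, 40.99]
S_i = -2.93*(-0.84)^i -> [-2.93, 2.46, -2.07, 1.74, -1.46]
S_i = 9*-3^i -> [9, -27, 81, -243, 729]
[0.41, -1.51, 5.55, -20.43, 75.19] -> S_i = 0.41*(-3.68)^i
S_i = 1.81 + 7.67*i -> [1.81, 9.48, 17.15, 24.82, 32.49]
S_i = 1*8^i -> [1, 8, 64, 512, 4096]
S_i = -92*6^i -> [-92, -552, -3312, -19872, -119232]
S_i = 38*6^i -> [38, 228, 1368, 8208, 49248]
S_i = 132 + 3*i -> [132, 135, 138, 141, 144]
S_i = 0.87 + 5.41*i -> [0.87, 6.28, 11.69, 17.1, 22.51]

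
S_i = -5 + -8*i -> [-5, -13, -21, -29, -37]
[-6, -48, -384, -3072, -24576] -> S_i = -6*8^i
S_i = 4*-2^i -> [4, -8, 16, -32, 64]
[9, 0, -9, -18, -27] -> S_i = 9 + -9*i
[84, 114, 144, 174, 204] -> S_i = 84 + 30*i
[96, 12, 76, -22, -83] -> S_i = Random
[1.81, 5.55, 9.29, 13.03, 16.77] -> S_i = 1.81 + 3.74*i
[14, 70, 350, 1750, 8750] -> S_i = 14*5^i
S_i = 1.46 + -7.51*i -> [1.46, -6.05, -13.56, -21.07, -28.58]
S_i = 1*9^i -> [1, 9, 81, 729, 6561]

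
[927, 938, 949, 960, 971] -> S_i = 927 + 11*i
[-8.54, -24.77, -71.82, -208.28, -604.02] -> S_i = -8.54*2.90^i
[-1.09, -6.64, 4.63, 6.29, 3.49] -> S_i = Random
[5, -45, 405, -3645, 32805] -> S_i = 5*-9^i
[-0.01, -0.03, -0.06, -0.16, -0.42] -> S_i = -0.01*2.54^i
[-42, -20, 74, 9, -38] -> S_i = Random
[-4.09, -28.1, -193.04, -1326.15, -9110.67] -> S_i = -4.09*6.87^i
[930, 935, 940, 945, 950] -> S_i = 930 + 5*i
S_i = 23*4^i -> [23, 92, 368, 1472, 5888]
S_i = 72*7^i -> [72, 504, 3528, 24696, 172872]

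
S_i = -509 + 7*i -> [-509, -502, -495, -488, -481]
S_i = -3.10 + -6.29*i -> [-3.1, -9.39, -15.68, -21.97, -28.26]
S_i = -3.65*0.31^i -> [-3.65, -1.13, -0.35, -0.11, -0.03]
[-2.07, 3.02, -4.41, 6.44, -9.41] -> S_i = -2.07*(-1.46)^i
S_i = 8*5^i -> [8, 40, 200, 1000, 5000]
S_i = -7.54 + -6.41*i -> [-7.54, -13.95, -20.36, -26.77, -33.18]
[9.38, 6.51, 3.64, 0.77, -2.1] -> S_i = 9.38 + -2.87*i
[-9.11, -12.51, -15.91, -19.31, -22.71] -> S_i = -9.11 + -3.40*i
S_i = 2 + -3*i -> [2, -1, -4, -7, -10]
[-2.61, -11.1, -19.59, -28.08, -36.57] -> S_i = -2.61 + -8.49*i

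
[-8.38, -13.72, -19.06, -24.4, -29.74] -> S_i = -8.38 + -5.34*i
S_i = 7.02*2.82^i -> [7.02, 19.8, 55.83, 157.43, 443.95]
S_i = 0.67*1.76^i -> [0.67, 1.18, 2.08, 3.65, 6.43]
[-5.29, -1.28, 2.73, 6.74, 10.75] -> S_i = -5.29 + 4.01*i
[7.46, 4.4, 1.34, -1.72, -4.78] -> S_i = 7.46 + -3.06*i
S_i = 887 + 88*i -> [887, 975, 1063, 1151, 1239]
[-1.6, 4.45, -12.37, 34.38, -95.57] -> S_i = -1.60*(-2.78)^i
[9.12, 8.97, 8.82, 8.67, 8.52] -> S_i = 9.12 + -0.15*i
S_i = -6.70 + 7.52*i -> [-6.7, 0.82, 8.34, 15.86, 23.38]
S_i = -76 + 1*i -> [-76, -75, -74, -73, -72]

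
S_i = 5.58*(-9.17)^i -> [5.58, -51.17, 469.22, -4302.71, 39455.86]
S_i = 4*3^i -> [4, 12, 36, 108, 324]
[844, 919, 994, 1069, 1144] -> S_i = 844 + 75*i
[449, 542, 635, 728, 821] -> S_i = 449 + 93*i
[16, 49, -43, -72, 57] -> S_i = Random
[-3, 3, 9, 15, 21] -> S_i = -3 + 6*i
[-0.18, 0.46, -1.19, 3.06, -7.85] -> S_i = -0.18*(-2.57)^i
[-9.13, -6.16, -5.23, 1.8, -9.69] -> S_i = Random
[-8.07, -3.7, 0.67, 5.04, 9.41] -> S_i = -8.07 + 4.37*i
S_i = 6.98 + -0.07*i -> [6.98, 6.91, 6.84, 6.77, 6.7]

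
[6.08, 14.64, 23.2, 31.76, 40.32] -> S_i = 6.08 + 8.56*i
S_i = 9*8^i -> [9, 72, 576, 4608, 36864]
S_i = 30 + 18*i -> [30, 48, 66, 84, 102]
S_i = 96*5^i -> [96, 480, 2400, 12000, 60000]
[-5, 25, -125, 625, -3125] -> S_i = -5*-5^i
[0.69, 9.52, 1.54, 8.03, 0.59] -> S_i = Random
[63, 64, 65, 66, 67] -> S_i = 63 + 1*i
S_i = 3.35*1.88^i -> [3.35, 6.3, 11.84, 22.26, 41.85]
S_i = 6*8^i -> [6, 48, 384, 3072, 24576]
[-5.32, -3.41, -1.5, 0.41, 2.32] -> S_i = -5.32 + 1.91*i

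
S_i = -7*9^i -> [-7, -63, -567, -5103, -45927]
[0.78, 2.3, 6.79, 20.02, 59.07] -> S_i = 0.78*2.95^i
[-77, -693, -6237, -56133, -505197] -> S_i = -77*9^i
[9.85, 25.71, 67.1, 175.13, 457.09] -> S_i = 9.85*2.61^i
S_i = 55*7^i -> [55, 385, 2695, 18865, 132055]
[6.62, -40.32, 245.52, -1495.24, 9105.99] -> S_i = 6.62*(-6.09)^i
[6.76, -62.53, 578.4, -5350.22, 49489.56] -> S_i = 6.76*(-9.25)^i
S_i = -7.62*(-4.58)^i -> [-7.62, 34.9, -159.84, 732.07, -3352.87]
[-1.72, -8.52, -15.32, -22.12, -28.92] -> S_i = -1.72 + -6.80*i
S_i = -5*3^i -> [-5, -15, -45, -135, -405]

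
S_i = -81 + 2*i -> [-81, -79, -77, -75, -73]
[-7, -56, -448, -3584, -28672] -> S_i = -7*8^i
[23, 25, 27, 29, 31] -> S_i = 23 + 2*i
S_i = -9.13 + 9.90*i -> [-9.13, 0.77, 10.67, 20.57, 30.47]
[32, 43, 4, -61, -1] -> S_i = Random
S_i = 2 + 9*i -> [2, 11, 20, 29, 38]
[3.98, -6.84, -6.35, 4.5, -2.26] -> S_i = Random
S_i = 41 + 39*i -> [41, 80, 119, 158, 197]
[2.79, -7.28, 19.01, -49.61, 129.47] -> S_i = 2.79*(-2.61)^i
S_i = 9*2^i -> [9, 18, 36, 72, 144]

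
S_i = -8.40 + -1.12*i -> [-8.4, -9.52, -10.64, -11.76, -12.88]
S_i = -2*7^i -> [-2, -14, -98, -686, -4802]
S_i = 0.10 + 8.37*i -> [0.1, 8.47, 16.84, 25.21, 33.58]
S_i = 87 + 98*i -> [87, 185, 283, 381, 479]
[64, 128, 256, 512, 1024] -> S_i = 64*2^i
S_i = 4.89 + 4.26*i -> [4.89, 9.15, 13.41, 17.67, 21.93]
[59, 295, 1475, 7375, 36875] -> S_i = 59*5^i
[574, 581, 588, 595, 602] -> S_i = 574 + 7*i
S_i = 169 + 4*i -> [169, 173, 177, 181, 185]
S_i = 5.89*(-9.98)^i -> [5.89, -58.78, 586.65, -5854.73, 58430.21]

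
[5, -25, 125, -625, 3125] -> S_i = 5*-5^i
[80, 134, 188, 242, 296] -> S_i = 80 + 54*i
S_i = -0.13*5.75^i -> [-0.13, -0.75, -4.3, -24.71, -142.11]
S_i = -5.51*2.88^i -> [-5.51, -15.87, -45.7, -131.62, -379.07]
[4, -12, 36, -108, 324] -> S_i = 4*-3^i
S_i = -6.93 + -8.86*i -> [-6.93, -15.79, -24.65, -33.51, -42.37]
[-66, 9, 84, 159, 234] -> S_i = -66 + 75*i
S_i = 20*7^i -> [20, 140, 980, 6860, 48020]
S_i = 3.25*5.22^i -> [3.25, 16.96, 88.56, 462.27, 2413.04]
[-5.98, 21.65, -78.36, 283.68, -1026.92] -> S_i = -5.98*(-3.62)^i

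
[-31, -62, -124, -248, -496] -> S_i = -31*2^i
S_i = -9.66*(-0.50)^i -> [-9.66, 4.83, -2.42, 1.21, -0.6]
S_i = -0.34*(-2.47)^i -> [-0.34, 0.84, -2.07, 5.12, -12.66]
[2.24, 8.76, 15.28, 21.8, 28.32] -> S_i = 2.24 + 6.52*i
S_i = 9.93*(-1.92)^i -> [9.93, -19.07, 36.61, -70.28, 134.94]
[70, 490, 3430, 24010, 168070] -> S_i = 70*7^i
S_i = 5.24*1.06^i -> [5.24, 5.55, 5.89, 6.24, 6.62]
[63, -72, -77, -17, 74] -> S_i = Random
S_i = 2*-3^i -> [2, -6, 18, -54, 162]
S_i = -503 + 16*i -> [-503, -487, -471, -455, -439]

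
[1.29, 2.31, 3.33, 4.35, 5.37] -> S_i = 1.29 + 1.02*i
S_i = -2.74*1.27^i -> [-2.74, -3.48, -4.42, -5.61, -7.13]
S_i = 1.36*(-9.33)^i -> [1.36, -12.69, 118.39, -1104.55, 10305.41]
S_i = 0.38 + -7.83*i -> [0.38, -7.45, -15.28, -23.11, -30.94]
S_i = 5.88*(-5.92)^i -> [5.88, -34.81, 206.07, -1219.95, 7222.11]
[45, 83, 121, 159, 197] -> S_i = 45 + 38*i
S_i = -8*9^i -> [-8, -72, -648, -5832, -52488]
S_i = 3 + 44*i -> [3, 47, 91, 135, 179]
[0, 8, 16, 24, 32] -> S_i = 0 + 8*i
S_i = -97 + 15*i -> [-97, -82, -67, -52, -37]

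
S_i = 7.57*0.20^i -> [7.57, 1.51, 0.3, 0.06, 0.01]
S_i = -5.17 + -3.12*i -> [-5.17, -8.29, -11.41, -14.53, -17.65]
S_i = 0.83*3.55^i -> [0.83, 2.95, 10.46, 37.13, 131.82]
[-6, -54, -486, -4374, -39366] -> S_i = -6*9^i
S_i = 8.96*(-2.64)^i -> [8.96, -23.65, 62.45, -164.86, 435.23]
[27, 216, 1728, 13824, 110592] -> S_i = 27*8^i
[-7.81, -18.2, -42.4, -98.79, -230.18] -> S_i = -7.81*2.33^i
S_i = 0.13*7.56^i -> [0.13, 0.98, 7.43, 56.17, 424.65]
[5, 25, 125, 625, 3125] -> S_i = 5*5^i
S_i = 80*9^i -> [80, 720, 6480, 58320, 524880]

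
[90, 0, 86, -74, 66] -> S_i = Random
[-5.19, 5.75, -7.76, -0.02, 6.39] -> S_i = Random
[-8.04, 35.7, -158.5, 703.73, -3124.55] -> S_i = -8.04*(-4.44)^i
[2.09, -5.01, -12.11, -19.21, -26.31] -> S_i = 2.09 + -7.10*i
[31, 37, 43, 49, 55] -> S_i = 31 + 6*i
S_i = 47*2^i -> [47, 94, 188, 376, 752]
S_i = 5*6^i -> [5, 30, 180, 1080, 6480]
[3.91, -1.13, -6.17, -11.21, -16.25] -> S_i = 3.91 + -5.04*i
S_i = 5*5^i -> [5, 25, 125, 625, 3125]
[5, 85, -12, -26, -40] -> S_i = Random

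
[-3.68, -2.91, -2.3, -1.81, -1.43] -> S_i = -3.68*0.79^i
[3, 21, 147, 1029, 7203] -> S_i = 3*7^i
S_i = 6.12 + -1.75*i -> [6.12, 4.37, 2.62, 0.87, -0.88]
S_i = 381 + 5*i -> [381, 386, 391, 396, 401]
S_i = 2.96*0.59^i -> [2.96, 1.75, 1.03, 0.61, 0.36]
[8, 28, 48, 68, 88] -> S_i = 8 + 20*i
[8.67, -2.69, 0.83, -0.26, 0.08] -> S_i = 8.67*(-0.31)^i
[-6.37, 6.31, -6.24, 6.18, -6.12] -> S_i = -6.37*(-0.99)^i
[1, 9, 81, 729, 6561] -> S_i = 1*9^i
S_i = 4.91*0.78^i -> [4.91, 3.83, 2.99, 2.33, 1.82]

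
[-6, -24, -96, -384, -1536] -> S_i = -6*4^i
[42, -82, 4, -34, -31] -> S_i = Random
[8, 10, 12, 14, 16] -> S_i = 8 + 2*i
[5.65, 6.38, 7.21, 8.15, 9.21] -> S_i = 5.65*1.13^i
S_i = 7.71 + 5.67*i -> [7.71, 13.38, 19.05, 24.72, 30.39]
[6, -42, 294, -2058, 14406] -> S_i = 6*-7^i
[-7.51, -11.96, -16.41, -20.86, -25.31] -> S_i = -7.51 + -4.45*i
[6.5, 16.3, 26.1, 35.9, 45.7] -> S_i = 6.50 + 9.80*i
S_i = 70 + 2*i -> [70, 72, 74, 76, 78]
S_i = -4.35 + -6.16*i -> [-4.35, -10.51, -16.67, -22.83, -28.99]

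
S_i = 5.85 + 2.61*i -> [5.85, 8.46, 11.07, 13.68, 16.29]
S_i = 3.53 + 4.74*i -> [3.53, 8.27, 13.01, 17.75, 22.49]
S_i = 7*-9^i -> [7, -63, 567, -5103, 45927]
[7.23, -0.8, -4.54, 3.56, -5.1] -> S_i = Random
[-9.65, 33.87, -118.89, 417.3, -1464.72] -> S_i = -9.65*(-3.51)^i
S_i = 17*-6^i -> [17, -102, 612, -3672, 22032]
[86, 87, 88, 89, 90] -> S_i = 86 + 1*i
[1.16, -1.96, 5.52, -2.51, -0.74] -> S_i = Random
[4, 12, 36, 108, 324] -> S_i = 4*3^i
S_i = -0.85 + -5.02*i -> [-0.85, -5.87, -10.89, -15.91, -20.93]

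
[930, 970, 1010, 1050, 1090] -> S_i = 930 + 40*i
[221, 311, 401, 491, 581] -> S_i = 221 + 90*i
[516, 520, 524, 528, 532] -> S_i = 516 + 4*i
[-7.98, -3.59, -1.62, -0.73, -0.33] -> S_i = -7.98*0.45^i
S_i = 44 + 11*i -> [44, 55, 66, 77, 88]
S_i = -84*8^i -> [-84, -672, -5376, -43008, -344064]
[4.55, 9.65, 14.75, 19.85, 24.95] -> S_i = 4.55 + 5.10*i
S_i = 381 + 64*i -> [381, 445, 509, 573, 637]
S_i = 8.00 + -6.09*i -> [8.0, 1.91, -4.18, -10.27, -16.36]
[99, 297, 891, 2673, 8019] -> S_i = 99*3^i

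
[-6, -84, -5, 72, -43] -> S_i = Random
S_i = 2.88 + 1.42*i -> [2.88, 4.3, 5.72, 7.14, 8.56]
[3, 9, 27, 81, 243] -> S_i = 3*3^i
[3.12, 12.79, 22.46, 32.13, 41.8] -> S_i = 3.12 + 9.67*i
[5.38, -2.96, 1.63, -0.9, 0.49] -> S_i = 5.38*(-0.55)^i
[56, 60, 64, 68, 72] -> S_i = 56 + 4*i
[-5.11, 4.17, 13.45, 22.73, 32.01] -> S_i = -5.11 + 9.28*i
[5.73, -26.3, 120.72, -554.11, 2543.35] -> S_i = 5.73*(-4.59)^i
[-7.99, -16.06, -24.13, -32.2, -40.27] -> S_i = -7.99 + -8.07*i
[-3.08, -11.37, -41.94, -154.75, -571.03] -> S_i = -3.08*3.69^i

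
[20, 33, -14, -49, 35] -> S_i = Random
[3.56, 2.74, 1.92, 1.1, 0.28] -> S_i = 3.56 + -0.82*i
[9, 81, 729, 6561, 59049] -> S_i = 9*9^i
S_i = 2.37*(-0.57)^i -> [2.37, -1.35, 0.77, -0.44, 0.25]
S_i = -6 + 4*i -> [-6, -2, 2, 6, 10]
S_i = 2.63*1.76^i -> [2.63, 4.63, 8.15, 14.34, 25.24]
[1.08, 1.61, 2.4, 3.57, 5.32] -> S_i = 1.08*1.49^i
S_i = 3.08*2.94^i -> [3.08, 9.06, 26.62, 78.27, 230.11]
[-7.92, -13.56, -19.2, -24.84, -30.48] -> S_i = -7.92 + -5.64*i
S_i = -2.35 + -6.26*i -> [-2.35, -8.61, -14.87, -21.13, -27.39]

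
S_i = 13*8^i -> [13, 104, 832, 6656, 53248]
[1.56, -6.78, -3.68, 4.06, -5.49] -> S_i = Random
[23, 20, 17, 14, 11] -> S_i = 23 + -3*i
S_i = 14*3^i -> [14, 42, 126, 378, 1134]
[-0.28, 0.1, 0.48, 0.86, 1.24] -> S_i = -0.28 + 0.38*i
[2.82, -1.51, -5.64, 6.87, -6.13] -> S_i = Random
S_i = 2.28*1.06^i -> [2.28, 2.42, 2.56, 2.72, 2.88]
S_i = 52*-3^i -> [52, -156, 468, -1404, 4212]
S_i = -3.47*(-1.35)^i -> [-3.47, 4.68, -6.32, 8.54, -11.53]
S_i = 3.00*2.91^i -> [3.0, 8.73, 25.4, 73.93, 215.13]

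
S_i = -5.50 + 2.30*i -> [-5.5, -3.2, -0.9, 1.4, 3.7]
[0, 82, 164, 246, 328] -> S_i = 0 + 82*i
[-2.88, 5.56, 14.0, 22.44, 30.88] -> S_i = -2.88 + 8.44*i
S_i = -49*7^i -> [-49, -343, -2401, -16807, -117649]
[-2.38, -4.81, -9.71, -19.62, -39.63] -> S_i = -2.38*2.02^i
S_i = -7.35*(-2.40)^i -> [-7.35, 17.64, -42.34, 101.61, -243.86]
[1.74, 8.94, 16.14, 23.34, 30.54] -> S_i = 1.74 + 7.20*i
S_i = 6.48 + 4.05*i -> [6.48, 10.53, 14.58, 18.63, 22.68]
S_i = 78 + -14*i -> [78, 64, 50, 36, 22]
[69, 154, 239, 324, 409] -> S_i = 69 + 85*i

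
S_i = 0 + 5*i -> [0, 5, 10, 15, 20]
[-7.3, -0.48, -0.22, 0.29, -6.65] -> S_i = Random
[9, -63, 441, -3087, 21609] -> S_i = 9*-7^i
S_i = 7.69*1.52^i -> [7.69, 11.69, 17.77, 27.01, 41.05]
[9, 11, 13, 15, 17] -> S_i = 9 + 2*i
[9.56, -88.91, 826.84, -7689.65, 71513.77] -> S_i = 9.56*(-9.30)^i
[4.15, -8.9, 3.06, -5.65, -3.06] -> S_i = Random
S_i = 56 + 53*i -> [56, 109, 162, 215, 268]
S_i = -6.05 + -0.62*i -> [-6.05, -6.67, -7.29, -7.91, -8.53]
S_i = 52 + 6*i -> [52, 58, 64, 70, 76]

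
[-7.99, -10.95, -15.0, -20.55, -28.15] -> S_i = -7.99*1.37^i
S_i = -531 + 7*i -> [-531, -524, -517, -510, -503]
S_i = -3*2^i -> [-3, -6, -12, -24, -48]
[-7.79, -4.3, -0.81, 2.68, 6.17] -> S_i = -7.79 + 3.49*i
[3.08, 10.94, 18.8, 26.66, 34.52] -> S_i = 3.08 + 7.86*i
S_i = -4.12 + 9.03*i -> [-4.12, 4.91, 13.94, 22.97, 32.0]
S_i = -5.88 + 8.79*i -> [-5.88, 2.91, 11.7, 20.49, 29.28]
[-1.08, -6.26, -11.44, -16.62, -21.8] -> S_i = -1.08 + -5.18*i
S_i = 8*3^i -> [8, 24, 72, 216, 648]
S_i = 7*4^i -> [7, 28, 112, 448, 1792]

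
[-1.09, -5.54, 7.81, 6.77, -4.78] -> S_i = Random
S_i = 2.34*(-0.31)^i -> [2.34, -0.73, 0.22, -0.07, 0.02]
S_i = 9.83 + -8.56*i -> [9.83, 1.27, -7.29, -15.85, -24.41]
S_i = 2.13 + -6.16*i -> [2.13, -4.03, -10.19, -16.35, -22.51]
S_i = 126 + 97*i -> [126, 223, 320, 417, 514]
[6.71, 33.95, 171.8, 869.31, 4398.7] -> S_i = 6.71*5.06^i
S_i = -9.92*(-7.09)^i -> [-9.92, 70.33, -498.66, 3535.5, -25066.67]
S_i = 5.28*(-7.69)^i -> [5.28, -40.6, 312.24, -2401.11, 18464.57]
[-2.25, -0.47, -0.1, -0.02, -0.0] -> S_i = -2.25*0.21^i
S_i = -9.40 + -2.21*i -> [-9.4, -11.61, -13.82, -16.03, -18.24]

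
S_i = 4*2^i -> [4, 8, 16, 32, 64]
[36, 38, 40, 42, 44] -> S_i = 36 + 2*i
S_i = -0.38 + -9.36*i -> [-0.38, -9.74, -19.1, -28.46, -37.82]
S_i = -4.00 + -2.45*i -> [-4.0, -6.45, -8.9, -11.35, -13.8]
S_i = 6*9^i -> [6, 54, 486, 4374, 39366]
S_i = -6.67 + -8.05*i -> [-6.67, -14.72, -22.77, -30.82, -38.87]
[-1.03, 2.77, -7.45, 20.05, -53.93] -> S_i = -1.03*(-2.69)^i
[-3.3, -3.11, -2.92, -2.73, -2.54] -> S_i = -3.30 + 0.19*i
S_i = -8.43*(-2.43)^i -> [-8.43, 20.48, -49.78, 120.96, -293.94]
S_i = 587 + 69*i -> [587, 656, 725, 794, 863]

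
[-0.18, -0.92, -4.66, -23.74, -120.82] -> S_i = -0.18*5.09^i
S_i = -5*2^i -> [-5, -10, -20, -40, -80]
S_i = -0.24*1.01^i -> [-0.24, -0.24, -0.24, -0.25, -0.25]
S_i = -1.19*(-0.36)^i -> [-1.19, 0.43, -0.15, 0.06, -0.02]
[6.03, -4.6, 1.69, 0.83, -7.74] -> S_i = Random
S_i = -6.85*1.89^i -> [-6.85, -12.95, -24.47, -46.25, -87.41]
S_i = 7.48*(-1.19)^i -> [7.48, -8.9, 10.59, -12.6, 15.0]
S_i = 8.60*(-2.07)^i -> [8.6, -17.8, 36.85, -76.28, 157.9]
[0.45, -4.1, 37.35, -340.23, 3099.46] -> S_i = 0.45*(-9.11)^i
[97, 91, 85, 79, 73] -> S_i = 97 + -6*i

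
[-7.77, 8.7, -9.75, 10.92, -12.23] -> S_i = -7.77*(-1.12)^i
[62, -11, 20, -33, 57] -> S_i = Random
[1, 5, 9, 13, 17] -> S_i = 1 + 4*i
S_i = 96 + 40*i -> [96, 136, 176, 216, 256]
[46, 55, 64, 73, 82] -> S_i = 46 + 9*i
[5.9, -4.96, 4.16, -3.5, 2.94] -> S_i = 5.90*(-0.84)^i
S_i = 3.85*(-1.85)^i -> [3.85, -7.12, 13.18, -24.38, 45.1]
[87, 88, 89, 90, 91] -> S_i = 87 + 1*i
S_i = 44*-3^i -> [44, -132, 396, -1188, 3564]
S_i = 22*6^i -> [22, 132, 792, 4752, 28512]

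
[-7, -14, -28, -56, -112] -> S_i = -7*2^i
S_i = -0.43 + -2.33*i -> [-0.43, -2.76, -5.09, -7.42, -9.75]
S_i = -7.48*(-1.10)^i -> [-7.48, 8.23, -9.05, 9.96, -10.95]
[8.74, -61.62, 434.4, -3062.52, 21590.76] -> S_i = 8.74*(-7.05)^i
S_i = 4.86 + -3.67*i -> [4.86, 1.19, -2.48, -6.15, -9.82]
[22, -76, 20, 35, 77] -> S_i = Random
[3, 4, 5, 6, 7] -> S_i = 3 + 1*i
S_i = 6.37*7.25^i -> [6.37, 46.18, 334.82, 2427.47, 17599.14]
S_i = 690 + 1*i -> [690, 691, 692, 693, 694]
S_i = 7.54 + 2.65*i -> [7.54, 10.19, 12.84, 15.49, 18.14]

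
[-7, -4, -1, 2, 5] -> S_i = -7 + 3*i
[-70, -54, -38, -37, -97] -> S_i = Random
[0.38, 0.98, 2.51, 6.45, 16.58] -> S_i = 0.38*2.57^i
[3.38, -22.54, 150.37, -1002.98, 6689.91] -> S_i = 3.38*(-6.67)^i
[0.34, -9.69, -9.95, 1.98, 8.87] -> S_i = Random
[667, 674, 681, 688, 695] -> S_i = 667 + 7*i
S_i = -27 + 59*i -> [-27, 32, 91, 150, 209]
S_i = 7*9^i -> [7, 63, 567, 5103, 45927]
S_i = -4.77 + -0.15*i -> [-4.77, -4.92, -5.07, -5.22, -5.37]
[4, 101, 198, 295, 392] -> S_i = 4 + 97*i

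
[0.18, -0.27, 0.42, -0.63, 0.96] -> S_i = 0.18*(-1.52)^i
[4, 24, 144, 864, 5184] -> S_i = 4*6^i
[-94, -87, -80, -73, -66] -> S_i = -94 + 7*i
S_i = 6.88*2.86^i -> [6.88, 19.68, 56.28, 160.95, 460.31]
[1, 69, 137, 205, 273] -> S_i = 1 + 68*i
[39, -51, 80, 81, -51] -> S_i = Random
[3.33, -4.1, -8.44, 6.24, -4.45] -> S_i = Random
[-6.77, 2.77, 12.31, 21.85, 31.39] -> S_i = -6.77 + 9.54*i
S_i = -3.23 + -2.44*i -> [-3.23, -5.67, -8.11, -10.55, -12.99]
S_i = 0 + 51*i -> [0, 51, 102, 153, 204]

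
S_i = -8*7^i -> [-8, -56, -392, -2744, -19208]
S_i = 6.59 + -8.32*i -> [6.59, -1.73, -10.05, -18.37, -26.69]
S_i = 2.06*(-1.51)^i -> [2.06, -3.11, 4.7, -7.09, 10.71]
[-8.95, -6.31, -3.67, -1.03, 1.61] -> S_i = -8.95 + 2.64*i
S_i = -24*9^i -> [-24, -216, -1944, -17496, -157464]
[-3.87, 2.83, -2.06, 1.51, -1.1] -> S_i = -3.87*(-0.73)^i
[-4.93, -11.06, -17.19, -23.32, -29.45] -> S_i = -4.93 + -6.13*i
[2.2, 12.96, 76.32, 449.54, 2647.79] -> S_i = 2.20*5.89^i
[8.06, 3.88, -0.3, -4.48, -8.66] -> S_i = 8.06 + -4.18*i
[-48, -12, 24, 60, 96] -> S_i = -48 + 36*i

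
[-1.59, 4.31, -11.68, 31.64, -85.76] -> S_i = -1.59*(-2.71)^i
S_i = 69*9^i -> [69, 621, 5589, 50301, 452709]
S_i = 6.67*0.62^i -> [6.67, 4.14, 2.56, 1.59, 0.99]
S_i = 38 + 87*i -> [38, 125, 212, 299, 386]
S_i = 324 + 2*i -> [324, 326, 328, 330, 332]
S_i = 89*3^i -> [89, 267, 801, 2403, 7209]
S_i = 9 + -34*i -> [9, -25, -59, -93, -127]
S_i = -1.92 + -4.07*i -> [-1.92, -5.99, -10.06, -14.13, -18.2]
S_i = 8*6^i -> [8, 48, 288, 1728, 10368]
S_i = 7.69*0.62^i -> [7.69, 4.77, 2.96, 1.83, 1.14]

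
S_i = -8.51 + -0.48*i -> [-8.51, -8.99, -9.47, -9.95, -10.43]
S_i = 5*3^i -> [5, 15, 45, 135, 405]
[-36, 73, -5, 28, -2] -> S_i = Random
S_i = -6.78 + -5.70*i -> [-6.78, -12.48, -18.18, -23.88, -29.58]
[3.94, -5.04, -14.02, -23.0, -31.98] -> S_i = 3.94 + -8.98*i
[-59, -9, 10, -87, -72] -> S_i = Random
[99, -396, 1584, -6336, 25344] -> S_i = 99*-4^i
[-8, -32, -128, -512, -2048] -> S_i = -8*4^i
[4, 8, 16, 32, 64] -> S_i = 4*2^i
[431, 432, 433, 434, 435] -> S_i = 431 + 1*i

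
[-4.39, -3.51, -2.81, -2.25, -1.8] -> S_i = -4.39*0.80^i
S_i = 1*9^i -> [1, 9, 81, 729, 6561]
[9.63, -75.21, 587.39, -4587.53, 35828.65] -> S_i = 9.63*(-7.81)^i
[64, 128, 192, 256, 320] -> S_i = 64 + 64*i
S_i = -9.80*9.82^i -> [-9.8, -96.24, -945.04, -9280.27, -91132.24]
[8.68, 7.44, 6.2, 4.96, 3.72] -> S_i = 8.68 + -1.24*i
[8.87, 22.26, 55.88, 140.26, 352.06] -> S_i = 8.87*2.51^i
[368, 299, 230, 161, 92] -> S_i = 368 + -69*i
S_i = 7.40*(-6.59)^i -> [7.4, -48.77, 321.37, -2117.81, 13956.4]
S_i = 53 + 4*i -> [53, 57, 61, 65, 69]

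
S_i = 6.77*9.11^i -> [6.77, 61.67, 561.86, 5118.51, 46629.65]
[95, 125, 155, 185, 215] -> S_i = 95 + 30*i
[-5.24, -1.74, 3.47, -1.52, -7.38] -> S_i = Random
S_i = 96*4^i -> [96, 384, 1536, 6144, 24576]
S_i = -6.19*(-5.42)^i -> [-6.19, 33.55, -181.84, 985.57, -5341.8]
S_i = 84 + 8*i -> [84, 92, 100, 108, 116]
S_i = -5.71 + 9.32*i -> [-5.71, 3.61, 12.93, 22.25, 31.57]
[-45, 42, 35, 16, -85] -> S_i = Random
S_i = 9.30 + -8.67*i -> [9.3, 0.63, -8.04, -16.71, -25.38]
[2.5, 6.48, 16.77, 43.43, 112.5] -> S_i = 2.50*2.59^i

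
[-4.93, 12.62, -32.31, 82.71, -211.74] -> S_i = -4.93*(-2.56)^i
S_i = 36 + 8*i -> [36, 44, 52, 60, 68]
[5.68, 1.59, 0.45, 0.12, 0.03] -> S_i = 5.68*0.28^i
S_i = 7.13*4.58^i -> [7.13, 32.66, 149.56, 684.99, 3137.27]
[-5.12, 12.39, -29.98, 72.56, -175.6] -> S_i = -5.12*(-2.42)^i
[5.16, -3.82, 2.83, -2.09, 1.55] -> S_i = 5.16*(-0.74)^i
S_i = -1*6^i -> [-1, -6, -36, -216, -1296]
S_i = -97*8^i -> [-97, -776, -6208, -49664, -397312]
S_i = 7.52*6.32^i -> [7.52, 47.53, 300.37, 1898.32, 11997.37]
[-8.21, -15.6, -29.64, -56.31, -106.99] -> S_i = -8.21*1.90^i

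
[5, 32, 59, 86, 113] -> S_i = 5 + 27*i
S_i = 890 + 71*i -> [890, 961, 1032, 1103, 1174]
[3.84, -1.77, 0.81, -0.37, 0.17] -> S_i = 3.84*(-0.46)^i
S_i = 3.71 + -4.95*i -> [3.71, -1.24, -6.19, -11.14, -16.09]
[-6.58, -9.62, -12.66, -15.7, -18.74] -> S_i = -6.58 + -3.04*i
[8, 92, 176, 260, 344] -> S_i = 8 + 84*i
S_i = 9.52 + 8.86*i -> [9.52, 18.38, 27.24, 36.1, 44.96]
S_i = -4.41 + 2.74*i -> [-4.41, -1.67, 1.07, 3.81, 6.55]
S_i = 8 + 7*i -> [8, 15, 22, 29, 36]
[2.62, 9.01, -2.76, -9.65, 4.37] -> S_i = Random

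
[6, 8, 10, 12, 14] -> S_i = 6 + 2*i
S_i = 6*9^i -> [6, 54, 486, 4374, 39366]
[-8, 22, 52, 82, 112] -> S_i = -8 + 30*i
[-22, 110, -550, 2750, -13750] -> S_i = -22*-5^i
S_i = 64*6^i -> [64, 384, 2304, 13824, 82944]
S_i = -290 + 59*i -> [-290, -231, -172, -113, -54]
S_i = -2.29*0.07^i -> [-2.29, -0.16, -0.01, -0.0, -0.0]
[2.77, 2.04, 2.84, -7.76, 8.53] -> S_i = Random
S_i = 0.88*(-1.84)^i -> [0.88, -1.62, 2.98, -5.48, 10.09]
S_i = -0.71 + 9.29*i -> [-0.71, 8.58, 17.87, 27.16, 36.45]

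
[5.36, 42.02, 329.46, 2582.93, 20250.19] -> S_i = 5.36*7.84^i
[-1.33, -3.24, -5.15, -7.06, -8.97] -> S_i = -1.33 + -1.91*i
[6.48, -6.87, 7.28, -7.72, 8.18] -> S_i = 6.48*(-1.06)^i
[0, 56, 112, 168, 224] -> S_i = 0 + 56*i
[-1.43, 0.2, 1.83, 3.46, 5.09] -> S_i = -1.43 + 1.63*i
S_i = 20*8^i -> [20, 160, 1280, 10240, 81920]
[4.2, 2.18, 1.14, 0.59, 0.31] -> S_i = 4.20*0.52^i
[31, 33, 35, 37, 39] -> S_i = 31 + 2*i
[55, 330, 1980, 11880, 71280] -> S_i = 55*6^i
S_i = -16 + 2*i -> [-16, -14, -12, -10, -8]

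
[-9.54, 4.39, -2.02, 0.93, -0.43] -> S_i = -9.54*(-0.46)^i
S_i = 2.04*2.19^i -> [2.04, 4.47, 9.78, 21.43, 46.93]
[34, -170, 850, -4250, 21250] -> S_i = 34*-5^i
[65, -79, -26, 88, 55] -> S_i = Random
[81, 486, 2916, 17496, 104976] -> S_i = 81*6^i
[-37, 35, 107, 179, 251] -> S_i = -37 + 72*i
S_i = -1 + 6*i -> [-1, 5, 11, 17, 23]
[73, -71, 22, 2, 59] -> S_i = Random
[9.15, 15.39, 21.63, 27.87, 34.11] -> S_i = 9.15 + 6.24*i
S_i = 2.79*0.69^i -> [2.79, 1.93, 1.33, 0.92, 0.63]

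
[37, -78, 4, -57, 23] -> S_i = Random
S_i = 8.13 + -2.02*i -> [8.13, 6.11, 4.09, 2.07, 0.05]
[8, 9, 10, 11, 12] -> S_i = 8 + 1*i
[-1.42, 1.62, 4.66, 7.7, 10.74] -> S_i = -1.42 + 3.04*i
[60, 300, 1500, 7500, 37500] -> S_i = 60*5^i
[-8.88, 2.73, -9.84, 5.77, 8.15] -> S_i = Random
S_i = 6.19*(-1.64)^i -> [6.19, -10.15, 16.65, -27.3, 44.78]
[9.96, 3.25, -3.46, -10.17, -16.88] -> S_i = 9.96 + -6.71*i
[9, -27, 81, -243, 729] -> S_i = 9*-3^i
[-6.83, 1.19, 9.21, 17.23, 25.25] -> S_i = -6.83 + 8.02*i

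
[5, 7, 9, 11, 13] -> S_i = 5 + 2*i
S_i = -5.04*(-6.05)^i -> [-5.04, 30.49, -184.48, 1116.08, -6752.3]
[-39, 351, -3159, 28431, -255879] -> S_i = -39*-9^i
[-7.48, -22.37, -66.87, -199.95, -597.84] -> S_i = -7.48*2.99^i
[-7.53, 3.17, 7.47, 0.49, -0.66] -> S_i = Random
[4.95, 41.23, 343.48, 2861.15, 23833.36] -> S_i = 4.95*8.33^i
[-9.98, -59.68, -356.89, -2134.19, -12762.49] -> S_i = -9.98*5.98^i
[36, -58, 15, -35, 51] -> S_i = Random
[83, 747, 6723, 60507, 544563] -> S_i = 83*9^i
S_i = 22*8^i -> [22, 176, 1408, 11264, 90112]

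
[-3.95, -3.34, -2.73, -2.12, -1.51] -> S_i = -3.95 + 0.61*i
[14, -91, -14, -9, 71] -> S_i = Random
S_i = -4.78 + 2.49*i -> [-4.78, -2.29, 0.2, 2.69, 5.18]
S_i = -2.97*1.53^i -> [-2.97, -4.54, -6.95, -10.64, -16.28]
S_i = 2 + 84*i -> [2, 86, 170, 254, 338]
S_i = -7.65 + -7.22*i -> [-7.65, -14.87, -22.09, -29.31, -36.53]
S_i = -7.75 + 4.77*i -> [-7.75, -2.98, 1.79, 6.56, 11.33]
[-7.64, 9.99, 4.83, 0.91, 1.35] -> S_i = Random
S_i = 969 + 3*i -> [969, 972, 975, 978, 981]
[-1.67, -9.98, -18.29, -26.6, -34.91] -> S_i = -1.67 + -8.31*i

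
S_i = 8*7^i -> [8, 56, 392, 2744, 19208]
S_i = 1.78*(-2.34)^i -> [1.78, -4.17, 9.75, -22.81, 53.37]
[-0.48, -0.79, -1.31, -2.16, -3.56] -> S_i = -0.48*1.65^i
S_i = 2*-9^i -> [2, -18, 162, -1458, 13122]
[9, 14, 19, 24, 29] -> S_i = 9 + 5*i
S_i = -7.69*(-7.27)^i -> [-7.69, 55.91, -406.44, 2954.81, -21481.47]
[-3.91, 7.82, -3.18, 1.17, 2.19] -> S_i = Random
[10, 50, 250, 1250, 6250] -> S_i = 10*5^i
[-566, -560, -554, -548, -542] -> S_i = -566 + 6*i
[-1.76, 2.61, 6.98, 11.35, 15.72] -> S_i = -1.76 + 4.37*i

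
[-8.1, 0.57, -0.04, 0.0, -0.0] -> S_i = -8.10*(-0.07)^i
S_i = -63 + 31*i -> [-63, -32, -1, 30, 61]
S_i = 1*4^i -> [1, 4, 16, 64, 256]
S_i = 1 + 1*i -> [1, 2, 3, 4, 5]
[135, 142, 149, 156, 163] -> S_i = 135 + 7*i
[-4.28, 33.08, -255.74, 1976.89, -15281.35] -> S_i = -4.28*(-7.73)^i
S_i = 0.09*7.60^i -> [0.09, 0.68, 5.2, 39.51, 300.26]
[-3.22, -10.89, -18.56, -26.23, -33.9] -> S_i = -3.22 + -7.67*i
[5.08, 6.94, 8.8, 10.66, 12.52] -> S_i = 5.08 + 1.86*i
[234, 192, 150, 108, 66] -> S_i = 234 + -42*i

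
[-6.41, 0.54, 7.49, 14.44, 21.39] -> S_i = -6.41 + 6.95*i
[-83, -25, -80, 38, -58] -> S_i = Random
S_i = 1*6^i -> [1, 6, 36, 216, 1296]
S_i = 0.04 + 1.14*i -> [0.04, 1.18, 2.32, 3.46, 4.6]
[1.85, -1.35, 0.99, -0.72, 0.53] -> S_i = 1.85*(-0.73)^i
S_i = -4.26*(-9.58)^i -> [-4.26, 40.81, -390.97, 3745.47, -35881.59]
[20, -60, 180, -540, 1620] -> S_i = 20*-3^i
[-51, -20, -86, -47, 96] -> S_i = Random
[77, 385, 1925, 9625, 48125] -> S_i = 77*5^i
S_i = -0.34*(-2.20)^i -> [-0.34, 0.75, -1.65, 3.62, -7.96]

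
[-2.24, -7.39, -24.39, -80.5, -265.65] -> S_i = -2.24*3.30^i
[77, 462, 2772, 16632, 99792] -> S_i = 77*6^i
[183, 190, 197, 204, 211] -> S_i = 183 + 7*i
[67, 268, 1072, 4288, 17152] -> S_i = 67*4^i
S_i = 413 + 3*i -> [413, 416, 419, 422, 425]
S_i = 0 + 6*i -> [0, 6, 12, 18, 24]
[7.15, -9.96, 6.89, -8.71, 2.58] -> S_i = Random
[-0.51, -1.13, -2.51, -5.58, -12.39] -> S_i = -0.51*2.22^i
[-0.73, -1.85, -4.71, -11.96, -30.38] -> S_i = -0.73*2.54^i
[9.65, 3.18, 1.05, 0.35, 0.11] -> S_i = 9.65*0.33^i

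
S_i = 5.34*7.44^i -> [5.34, 39.73, 295.59, 2199.18, 16361.87]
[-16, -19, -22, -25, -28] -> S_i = -16 + -3*i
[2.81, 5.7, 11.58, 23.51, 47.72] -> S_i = 2.81*2.03^i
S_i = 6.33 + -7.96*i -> [6.33, -1.63, -9.59, -17.55, -25.51]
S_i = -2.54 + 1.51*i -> [-2.54, -1.03, 0.48, 1.99, 3.5]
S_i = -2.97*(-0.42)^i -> [-2.97, 1.25, -0.52, 0.22, -0.09]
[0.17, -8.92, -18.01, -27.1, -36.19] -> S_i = 0.17 + -9.09*i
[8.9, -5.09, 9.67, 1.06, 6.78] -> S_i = Random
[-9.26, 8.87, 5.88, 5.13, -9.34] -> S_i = Random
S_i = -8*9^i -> [-8, -72, -648, -5832, -52488]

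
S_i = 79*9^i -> [79, 711, 6399, 57591, 518319]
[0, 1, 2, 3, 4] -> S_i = 0 + 1*i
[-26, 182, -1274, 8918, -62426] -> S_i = -26*-7^i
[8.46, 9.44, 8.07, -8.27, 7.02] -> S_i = Random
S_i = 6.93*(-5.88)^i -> [6.93, -40.75, 239.6, -1408.85, 8284.05]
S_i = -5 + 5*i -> [-5, 0, 5, 10, 15]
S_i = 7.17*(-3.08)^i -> [7.17, -22.08, 68.02, -209.49, 645.24]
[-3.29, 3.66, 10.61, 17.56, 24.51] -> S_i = -3.29 + 6.95*i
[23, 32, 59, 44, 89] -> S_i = Random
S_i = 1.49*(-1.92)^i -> [1.49, -2.86, 5.49, -10.55, 20.25]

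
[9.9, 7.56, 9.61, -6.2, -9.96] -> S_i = Random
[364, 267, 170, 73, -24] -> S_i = 364 + -97*i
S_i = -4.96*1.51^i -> [-4.96, -7.49, -11.31, -17.08, -25.79]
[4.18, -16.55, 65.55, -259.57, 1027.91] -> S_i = 4.18*(-3.96)^i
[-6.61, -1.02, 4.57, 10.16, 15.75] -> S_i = -6.61 + 5.59*i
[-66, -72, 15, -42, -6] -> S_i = Random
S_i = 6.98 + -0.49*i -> [6.98, 6.49, 6.0, 5.51, 5.02]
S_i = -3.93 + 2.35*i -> [-3.93, -1.58, 0.77, 3.12, 5.47]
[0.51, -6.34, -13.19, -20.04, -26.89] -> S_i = 0.51 + -6.85*i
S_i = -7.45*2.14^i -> [-7.45, -15.94, -34.12, -73.01, -156.25]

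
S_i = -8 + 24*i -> [-8, 16, 40, 64, 88]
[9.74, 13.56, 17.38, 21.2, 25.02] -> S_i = 9.74 + 3.82*i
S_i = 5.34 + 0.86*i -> [5.34, 6.2, 7.06, 7.92, 8.78]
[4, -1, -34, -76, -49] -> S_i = Random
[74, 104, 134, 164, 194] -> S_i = 74 + 30*i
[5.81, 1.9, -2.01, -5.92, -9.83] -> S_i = 5.81 + -3.91*i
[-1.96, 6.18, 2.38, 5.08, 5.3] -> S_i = Random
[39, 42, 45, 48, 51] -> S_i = 39 + 3*i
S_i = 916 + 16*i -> [916, 932, 948, 964, 980]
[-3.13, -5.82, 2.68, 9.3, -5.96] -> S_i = Random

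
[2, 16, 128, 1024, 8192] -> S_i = 2*8^i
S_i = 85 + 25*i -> [85, 110, 135, 160, 185]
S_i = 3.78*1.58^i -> [3.78, 5.97, 9.44, 14.91, 23.56]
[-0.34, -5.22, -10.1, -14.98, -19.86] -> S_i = -0.34 + -4.88*i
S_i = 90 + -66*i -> [90, 24, -42, -108, -174]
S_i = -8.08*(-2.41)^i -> [-8.08, 19.47, -46.93, 113.1, -272.57]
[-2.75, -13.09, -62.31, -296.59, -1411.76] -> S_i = -2.75*4.76^i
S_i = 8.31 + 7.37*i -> [8.31, 15.68, 23.05, 30.42, 37.79]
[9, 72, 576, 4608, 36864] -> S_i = 9*8^i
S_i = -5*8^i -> [-5, -40, -320, -2560, -20480]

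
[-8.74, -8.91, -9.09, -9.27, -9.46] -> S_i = -8.74*1.02^i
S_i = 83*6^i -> [83, 498, 2988, 17928, 107568]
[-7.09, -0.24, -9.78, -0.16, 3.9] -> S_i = Random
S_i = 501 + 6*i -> [501, 507, 513, 519, 525]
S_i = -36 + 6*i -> [-36, -30, -24, -18, -12]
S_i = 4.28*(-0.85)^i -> [4.28, -3.64, 3.09, -2.63, 2.23]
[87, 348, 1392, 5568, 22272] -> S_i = 87*4^i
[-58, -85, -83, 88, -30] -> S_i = Random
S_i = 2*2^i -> [2, 4, 8, 16, 32]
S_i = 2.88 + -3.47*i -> [2.88, -0.59, -4.06, -7.53, -11.0]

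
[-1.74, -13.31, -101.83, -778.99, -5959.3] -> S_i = -1.74*7.65^i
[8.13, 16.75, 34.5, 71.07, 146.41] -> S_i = 8.13*2.06^i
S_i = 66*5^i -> [66, 330, 1650, 8250, 41250]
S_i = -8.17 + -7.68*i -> [-8.17, -15.85, -23.53, -31.21, -38.89]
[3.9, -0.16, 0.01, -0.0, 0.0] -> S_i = 3.90*(-0.04)^i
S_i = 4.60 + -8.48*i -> [4.6, -3.88, -12.36, -20.84, -29.32]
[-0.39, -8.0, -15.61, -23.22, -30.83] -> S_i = -0.39 + -7.61*i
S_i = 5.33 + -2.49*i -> [5.33, 2.84, 0.35, -2.14, -4.63]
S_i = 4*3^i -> [4, 12, 36, 108, 324]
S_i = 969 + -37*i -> [969, 932, 895, 858, 821]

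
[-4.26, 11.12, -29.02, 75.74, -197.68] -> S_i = -4.26*(-2.61)^i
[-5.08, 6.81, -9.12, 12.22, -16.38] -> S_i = -5.08*(-1.34)^i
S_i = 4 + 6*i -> [4, 10, 16, 22, 28]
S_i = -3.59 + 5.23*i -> [-3.59, 1.64, 6.87, 12.1, 17.33]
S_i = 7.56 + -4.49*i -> [7.56, 3.07, -1.42, -5.91, -10.4]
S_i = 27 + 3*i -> [27, 30, 33, 36, 39]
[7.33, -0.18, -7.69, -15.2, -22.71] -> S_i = 7.33 + -7.51*i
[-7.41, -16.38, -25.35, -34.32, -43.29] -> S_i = -7.41 + -8.97*i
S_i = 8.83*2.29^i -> [8.83, 20.22, 46.31, 106.04, 242.83]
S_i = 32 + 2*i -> [32, 34, 36, 38, 40]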